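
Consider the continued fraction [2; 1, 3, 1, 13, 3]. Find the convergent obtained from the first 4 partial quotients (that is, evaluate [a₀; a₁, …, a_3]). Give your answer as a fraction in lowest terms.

a_0 = 2: 2/1
a_1 = 1: 3/1
a_2 = 3: 11/4
a_3 = 1: 14/5

14/5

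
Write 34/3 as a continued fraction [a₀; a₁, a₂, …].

[11; 3]

Apply division with remainder until the remainder is 0:
⌊34/3⌋ = 11, remainder 1
⌊3/1⌋ = 3, remainder 0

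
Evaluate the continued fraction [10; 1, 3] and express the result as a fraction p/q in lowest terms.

a_0 = 10: 10/1
a_1 = 1: 11/1
a_2 = 3: 43/4

43/4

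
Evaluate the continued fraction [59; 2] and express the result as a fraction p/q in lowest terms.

Use the convergent recurrence hₖ = aₖ·hₖ₋₁ + hₖ₋₂ (and likewise for the denominators kₖ):
a_0 = 59: 59/1
a_1 = 2: 119/2

119/2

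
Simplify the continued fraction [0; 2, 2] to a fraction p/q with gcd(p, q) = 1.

Work from the innermost term outward:
Start with 2.
2 + 1/(2/1) = 2 + 1/2 = 5/2
0 + 1/(5/2) = 0 + 2/5 = 2/5

2/5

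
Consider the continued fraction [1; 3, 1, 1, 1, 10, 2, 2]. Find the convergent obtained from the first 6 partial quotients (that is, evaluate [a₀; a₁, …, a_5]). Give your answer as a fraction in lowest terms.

149/117

Start with 10.
1 + 1/(10/1) = 1 + 1/10 = 11/10
1 + 1/(11/10) = 1 + 10/11 = 21/11
1 + 1/(21/11) = 1 + 11/21 = 32/21
3 + 1/(32/21) = 3 + 21/32 = 117/32
1 + 1/(117/32) = 1 + 32/117 = 149/117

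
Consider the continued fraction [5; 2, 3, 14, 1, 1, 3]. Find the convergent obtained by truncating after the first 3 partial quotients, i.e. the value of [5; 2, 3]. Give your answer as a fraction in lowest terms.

38/7

Start with 3.
2 + 1/(3/1) = 2 + 1/3 = 7/3
5 + 1/(7/3) = 5 + 3/7 = 38/7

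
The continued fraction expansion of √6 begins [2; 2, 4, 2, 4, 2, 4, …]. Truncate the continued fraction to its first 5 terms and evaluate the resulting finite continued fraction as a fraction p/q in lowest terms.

218/89

a_0 = 2: 2/1
a_1 = 2: 5/2
a_2 = 4: 22/9
a_3 = 2: 49/20
a_4 = 4: 218/89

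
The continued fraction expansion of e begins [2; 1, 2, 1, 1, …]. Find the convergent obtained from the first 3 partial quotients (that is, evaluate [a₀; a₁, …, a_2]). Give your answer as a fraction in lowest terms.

8/3

Start with 2.
1 + 1/(2/1) = 1 + 1/2 = 3/2
2 + 1/(3/2) = 2 + 2/3 = 8/3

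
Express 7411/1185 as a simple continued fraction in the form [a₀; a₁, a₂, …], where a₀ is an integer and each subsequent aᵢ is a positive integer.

⌊7411/1185⌋ = 6, remainder 301
⌊1185/301⌋ = 3, remainder 282
⌊301/282⌋ = 1, remainder 19
⌊282/19⌋ = 14, remainder 16
⌊19/16⌋ = 1, remainder 3
⌊16/3⌋ = 5, remainder 1
⌊3/1⌋ = 3, remainder 0

[6; 3, 1, 14, 1, 5, 3]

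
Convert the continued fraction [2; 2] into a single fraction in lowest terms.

5/2

Starting at the tail and folding back:
Start with 2.
2 + 1/(2/1) = 2 + 1/2 = 5/2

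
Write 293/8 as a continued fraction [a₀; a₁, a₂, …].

⌊293/8⌋ = 36, remainder 5
⌊8/5⌋ = 1, remainder 3
⌊5/3⌋ = 1, remainder 2
⌊3/2⌋ = 1, remainder 1
⌊2/1⌋ = 2, remainder 0

[36; 1, 1, 1, 2]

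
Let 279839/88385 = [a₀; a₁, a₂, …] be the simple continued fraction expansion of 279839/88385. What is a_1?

6

Apply division with remainder until the remainder is 0:
279839 ÷ 88385 → quotient 3, remainder 14684
88385 ÷ 14684 → quotient 6, remainder 281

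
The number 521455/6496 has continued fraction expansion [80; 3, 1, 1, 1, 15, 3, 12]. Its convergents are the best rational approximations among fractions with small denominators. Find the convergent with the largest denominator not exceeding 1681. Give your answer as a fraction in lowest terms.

42304/527

a_0 = 80: 80/1  (≤ bound)
a_1 = 3: 241/3  (≤ bound)
a_2 = 1: 321/4  (≤ bound)
a_3 = 1: 562/7  (≤ bound)
a_4 = 1: 883/11  (≤ bound)
a_5 = 15: 13807/172  (≤ bound)
a_6 = 3: 42304/527  (≤ bound)
a_7 = 12: 521455/6496  (> 1681, stop)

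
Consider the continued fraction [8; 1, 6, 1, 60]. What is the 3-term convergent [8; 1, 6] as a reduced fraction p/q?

a_0 = 8: 8/1
a_1 = 1: 9/1
a_2 = 6: 62/7

62/7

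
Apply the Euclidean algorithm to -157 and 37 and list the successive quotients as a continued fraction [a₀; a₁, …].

[-5; 1, 3, 9]

Apply division with remainder until the remainder is 0:
-157 = -5·37 + 28, so a_0 = -5
37 = 1·28 + 9, so a_1 = 1
28 = 3·9 + 1, so a_2 = 3
9 = 9·1 + 0, so a_3 = 9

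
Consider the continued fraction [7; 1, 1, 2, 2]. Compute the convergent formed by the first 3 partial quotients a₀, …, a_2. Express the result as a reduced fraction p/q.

15/2

a_0 = 7: 7/1
a_1 = 1: 8/1
a_2 = 1: 15/2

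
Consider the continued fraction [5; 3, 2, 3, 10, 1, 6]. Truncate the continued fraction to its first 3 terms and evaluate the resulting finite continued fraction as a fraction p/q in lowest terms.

37/7

Collapse the nested fraction from the inside out:
Start with 2.
3 + 1/(2/1) = 3 + 1/2 = 7/2
5 + 1/(7/2) = 5 + 2/7 = 37/7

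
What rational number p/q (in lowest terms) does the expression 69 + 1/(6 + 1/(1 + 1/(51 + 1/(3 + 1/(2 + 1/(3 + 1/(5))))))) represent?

3205481/46360

a_0 = 69: 69/1
a_1 = 6: 415/6
a_2 = 1: 484/7
a_3 = 51: 25099/363
a_4 = 3: 75781/1096
a_5 = 2: 176661/2555
a_6 = 3: 605764/8761
a_7 = 5: 3205481/46360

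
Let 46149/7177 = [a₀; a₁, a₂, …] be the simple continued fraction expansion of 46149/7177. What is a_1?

Repeatedly divide and take the remainder:
⌊46149/7177⌋ = 6, remainder 3087
⌊7177/3087⌋ = 2, remainder 1003

2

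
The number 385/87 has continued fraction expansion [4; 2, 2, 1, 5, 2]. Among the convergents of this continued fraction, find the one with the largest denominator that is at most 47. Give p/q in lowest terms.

177/40

a_0 = 4: 4/1  (≤ bound)
a_1 = 2: 9/2  (≤ bound)
a_2 = 2: 22/5  (≤ bound)
a_3 = 1: 31/7  (≤ bound)
a_4 = 5: 177/40  (≤ bound)
a_5 = 2: 385/87  (> 47, stop)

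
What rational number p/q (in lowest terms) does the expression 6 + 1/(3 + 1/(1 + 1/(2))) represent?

a_0 = 6: 6/1
a_1 = 3: 19/3
a_2 = 1: 25/4
a_3 = 2: 69/11

69/11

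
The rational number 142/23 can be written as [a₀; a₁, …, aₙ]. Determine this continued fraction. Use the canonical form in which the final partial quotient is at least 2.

Run the Euclidean algorithm, recording each quotient:
142 = 6·23 + 4, so a_0 = 6
23 = 5·4 + 3, so a_1 = 5
4 = 1·3 + 1, so a_2 = 1
3 = 3·1 + 0, so a_3 = 3

[6; 5, 1, 3]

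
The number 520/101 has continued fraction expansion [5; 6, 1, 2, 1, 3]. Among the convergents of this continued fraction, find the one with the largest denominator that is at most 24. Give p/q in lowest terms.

a_0 = 5: 5/1  (≤ bound)
a_1 = 6: 31/6  (≤ bound)
a_2 = 1: 36/7  (≤ bound)
a_3 = 2: 103/20  (≤ bound)
a_4 = 1: 139/27  (> 24, stop)

103/20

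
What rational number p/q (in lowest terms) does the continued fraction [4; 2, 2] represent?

Start with 2.
2 + 1/(2/1) = 2 + 1/2 = 5/2
4 + 1/(5/2) = 4 + 2/5 = 22/5

22/5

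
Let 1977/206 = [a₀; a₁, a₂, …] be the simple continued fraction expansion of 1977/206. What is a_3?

2

1977 ÷ 206 → quotient 9, remainder 123
206 ÷ 123 → quotient 1, remainder 83
123 ÷ 83 → quotient 1, remainder 40
83 ÷ 40 → quotient 2, remainder 3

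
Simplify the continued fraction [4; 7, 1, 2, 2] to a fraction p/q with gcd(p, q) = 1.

a_0 = 4: 4/1
a_1 = 7: 29/7
a_2 = 1: 33/8
a_3 = 2: 95/23
a_4 = 2: 223/54

223/54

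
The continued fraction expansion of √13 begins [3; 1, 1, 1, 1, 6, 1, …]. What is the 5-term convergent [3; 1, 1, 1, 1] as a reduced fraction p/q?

18/5

Start with 1.
1 + 1/(1/1) = 1 + 1/1 = 2/1
1 + 1/(2/1) = 1 + 1/2 = 3/2
1 + 1/(3/2) = 1 + 2/3 = 5/3
3 + 1/(5/3) = 3 + 3/5 = 18/5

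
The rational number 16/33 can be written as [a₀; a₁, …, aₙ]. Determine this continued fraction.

[0; 2, 16]

16 = 0·33 + 16, so a_0 = 0
33 = 2·16 + 1, so a_1 = 2
16 = 16·1 + 0, so a_2 = 16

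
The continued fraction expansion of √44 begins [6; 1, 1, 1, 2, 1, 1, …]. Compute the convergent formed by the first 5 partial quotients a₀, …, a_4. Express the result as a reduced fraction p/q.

Start with 2.
1 + 1/(2/1) = 1 + 1/2 = 3/2
1 + 1/(3/2) = 1 + 2/3 = 5/3
1 + 1/(5/3) = 1 + 3/5 = 8/5
6 + 1/(8/5) = 6 + 5/8 = 53/8

53/8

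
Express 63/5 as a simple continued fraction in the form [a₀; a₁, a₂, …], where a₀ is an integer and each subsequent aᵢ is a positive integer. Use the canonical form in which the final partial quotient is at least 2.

[12; 1, 1, 2]

63 = 12·5 + 3, so a_0 = 12
5 = 1·3 + 2, so a_1 = 1
3 = 1·2 + 1, so a_2 = 1
2 = 2·1 + 0, so a_3 = 2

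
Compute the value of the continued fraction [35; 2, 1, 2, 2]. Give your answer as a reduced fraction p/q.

672/19

a_0 = 35: 35/1
a_1 = 2: 71/2
a_2 = 1: 106/3
a_3 = 2: 283/8
a_4 = 2: 672/19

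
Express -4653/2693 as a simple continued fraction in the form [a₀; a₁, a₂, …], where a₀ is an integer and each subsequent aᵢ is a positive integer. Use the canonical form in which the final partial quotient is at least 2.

⌊-4653/2693⌋ = -2, remainder 733
⌊2693/733⌋ = 3, remainder 494
⌊733/494⌋ = 1, remainder 239
⌊494/239⌋ = 2, remainder 16
⌊239/16⌋ = 14, remainder 15
⌊16/15⌋ = 1, remainder 1
⌊15/1⌋ = 15, remainder 0

[-2; 3, 1, 2, 14, 1, 15]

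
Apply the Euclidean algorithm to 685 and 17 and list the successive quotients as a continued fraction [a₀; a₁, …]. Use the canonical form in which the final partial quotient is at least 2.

685 ÷ 17 → quotient 40, remainder 5
17 ÷ 5 → quotient 3, remainder 2
5 ÷ 2 → quotient 2, remainder 1
2 ÷ 1 → quotient 2, remainder 0

[40; 3, 2, 2]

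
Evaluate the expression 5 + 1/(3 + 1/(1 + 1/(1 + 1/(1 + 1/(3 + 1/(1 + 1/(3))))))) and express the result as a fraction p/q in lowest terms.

1018/193

Start with 3.
1 + 1/(3/1) = 1 + 1/3 = 4/3
3 + 1/(4/3) = 3 + 3/4 = 15/4
1 + 1/(15/4) = 1 + 4/15 = 19/15
1 + 1/(19/15) = 1 + 15/19 = 34/19
1 + 1/(34/19) = 1 + 19/34 = 53/34
3 + 1/(53/34) = 3 + 34/53 = 193/53
5 + 1/(193/53) = 5 + 53/193 = 1018/193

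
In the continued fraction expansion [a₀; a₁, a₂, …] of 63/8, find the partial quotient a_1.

1

Repeatedly divide and take the remainder:
63 = 7·8 + 7, so a_0 = 7
8 = 1·7 + 1, so a_1 = 1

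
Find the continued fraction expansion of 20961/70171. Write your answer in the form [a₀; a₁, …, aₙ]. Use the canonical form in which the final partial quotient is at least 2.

[0; 3, 2, 1, 7, 14, 9, 7]

⌊20961/70171⌋ = 0, remainder 20961
⌊70171/20961⌋ = 3, remainder 7288
⌊20961/7288⌋ = 2, remainder 6385
⌊7288/6385⌋ = 1, remainder 903
⌊6385/903⌋ = 7, remainder 64
⌊903/64⌋ = 14, remainder 7
⌊64/7⌋ = 9, remainder 1
⌊7/1⌋ = 7, remainder 0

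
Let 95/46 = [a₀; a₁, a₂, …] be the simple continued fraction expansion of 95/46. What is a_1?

Repeatedly divide and take the remainder:
⌊95/46⌋ = 2, remainder 3
⌊46/3⌋ = 15, remainder 1

15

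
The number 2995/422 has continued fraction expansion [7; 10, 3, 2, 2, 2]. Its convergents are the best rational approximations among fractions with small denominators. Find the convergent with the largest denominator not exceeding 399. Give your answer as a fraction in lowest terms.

a_0 = 7: 7/1  (≤ bound)
a_1 = 10: 71/10  (≤ bound)
a_2 = 3: 220/31  (≤ bound)
a_3 = 2: 511/72  (≤ bound)
a_4 = 2: 1242/175  (≤ bound)
a_5 = 2: 2995/422  (> 399, stop)

1242/175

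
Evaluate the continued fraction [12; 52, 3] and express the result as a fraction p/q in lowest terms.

Start with 3.
52 + 1/(3/1) = 52 + 1/3 = 157/3
12 + 1/(157/3) = 12 + 3/157 = 1887/157

1887/157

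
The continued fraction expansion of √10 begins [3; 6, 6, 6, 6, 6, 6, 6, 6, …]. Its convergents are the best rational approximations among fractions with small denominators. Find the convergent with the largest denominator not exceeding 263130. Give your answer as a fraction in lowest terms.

a_0 = 3: 3/1  (≤ bound)
a_1 = 6: 19/6  (≤ bound)
a_2 = 6: 117/37  (≤ bound)
a_3 = 6: 721/228  (≤ bound)
a_4 = 6: 4443/1405  (≤ bound)
a_5 = 6: 27379/8658  (≤ bound)
a_6 = 6: 168717/53353  (≤ bound)
a_7 = 6: 1039681/328776  (> 263130, stop)

168717/53353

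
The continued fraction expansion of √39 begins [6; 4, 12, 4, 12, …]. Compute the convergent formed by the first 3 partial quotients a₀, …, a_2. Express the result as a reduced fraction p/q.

306/49

a_0 = 6: 6/1
a_1 = 4: 25/4
a_2 = 12: 306/49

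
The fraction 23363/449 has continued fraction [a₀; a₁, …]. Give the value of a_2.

1

Repeatedly divide and take the remainder:
⌊23363/449⌋ = 52, remainder 15
⌊449/15⌋ = 29, remainder 14
⌊15/14⌋ = 1, remainder 1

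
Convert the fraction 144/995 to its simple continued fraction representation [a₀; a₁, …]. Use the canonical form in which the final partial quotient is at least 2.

[0; 6, 1, 10, 13]

Repeatedly divide and take the remainder:
144 ÷ 995 → quotient 0, remainder 144
995 ÷ 144 → quotient 6, remainder 131
144 ÷ 131 → quotient 1, remainder 13
131 ÷ 13 → quotient 10, remainder 1
13 ÷ 1 → quotient 13, remainder 0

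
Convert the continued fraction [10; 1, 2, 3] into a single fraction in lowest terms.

107/10

Starting at the tail and folding back:
Start with 3.
2 + 1/(3/1) = 2 + 1/3 = 7/3
1 + 1/(7/3) = 1 + 3/7 = 10/7
10 + 1/(10/7) = 10 + 7/10 = 107/10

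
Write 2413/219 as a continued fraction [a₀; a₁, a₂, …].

2413 ÷ 219 → quotient 11, remainder 4
219 ÷ 4 → quotient 54, remainder 3
4 ÷ 3 → quotient 1, remainder 1
3 ÷ 1 → quotient 3, remainder 0

[11; 54, 1, 3]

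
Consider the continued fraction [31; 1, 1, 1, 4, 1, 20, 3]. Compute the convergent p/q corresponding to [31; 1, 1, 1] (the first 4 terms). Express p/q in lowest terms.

Starting at the tail and folding back:
Start with 1.
1 + 1/(1/1) = 1 + 1/1 = 2/1
1 + 1/(2/1) = 1 + 1/2 = 3/2
31 + 1/(3/2) = 31 + 2/3 = 95/3

95/3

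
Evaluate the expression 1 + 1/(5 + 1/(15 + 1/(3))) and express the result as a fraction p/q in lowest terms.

279/233

Start with 3.
15 + 1/(3/1) = 15 + 1/3 = 46/3
5 + 1/(46/3) = 5 + 3/46 = 233/46
1 + 1/(233/46) = 1 + 46/233 = 279/233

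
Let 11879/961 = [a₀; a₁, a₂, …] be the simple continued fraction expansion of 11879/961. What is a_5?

11879 = 12·961 + 347, so a_0 = 12
961 = 2·347 + 267, so a_1 = 2
347 = 1·267 + 80, so a_2 = 1
267 = 3·80 + 27, so a_3 = 3
80 = 2·27 + 26, so a_4 = 2
27 = 1·26 + 1, so a_5 = 1

1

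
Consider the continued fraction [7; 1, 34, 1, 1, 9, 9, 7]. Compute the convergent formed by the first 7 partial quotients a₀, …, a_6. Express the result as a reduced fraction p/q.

Compute successive convergents:
a_0 = 7: 7/1
a_1 = 1: 8/1
a_2 = 34: 279/35
a_3 = 1: 287/36
a_4 = 1: 566/71
a_5 = 9: 5381/675
a_6 = 9: 48995/6146

48995/6146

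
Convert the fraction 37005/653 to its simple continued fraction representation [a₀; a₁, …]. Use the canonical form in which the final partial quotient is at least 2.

[56; 1, 2, 43, 5]

⌊37005/653⌋ = 56, remainder 437
⌊653/437⌋ = 1, remainder 216
⌊437/216⌋ = 2, remainder 5
⌊216/5⌋ = 43, remainder 1
⌊5/1⌋ = 5, remainder 0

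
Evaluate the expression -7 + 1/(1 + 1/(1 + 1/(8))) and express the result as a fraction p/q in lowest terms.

Collapse the nested fraction from the inside out:
Start with 8.
1 + 1/(8/1) = 1 + 1/8 = 9/8
1 + 1/(9/8) = 1 + 8/9 = 17/9
-7 + 1/(17/9) = -7 + 9/17 = -110/17

-110/17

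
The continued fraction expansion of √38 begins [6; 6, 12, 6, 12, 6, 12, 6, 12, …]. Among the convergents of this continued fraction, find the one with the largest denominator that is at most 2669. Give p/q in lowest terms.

a_0 = 6: 6/1  (≤ bound)
a_1 = 6: 37/6  (≤ bound)
a_2 = 12: 450/73  (≤ bound)
a_3 = 6: 2737/444  (≤ bound)
a_4 = 12: 33294/5401  (> 2669, stop)

2737/444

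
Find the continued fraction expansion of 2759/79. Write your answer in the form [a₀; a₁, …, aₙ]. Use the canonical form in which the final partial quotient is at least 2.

[34; 1, 12, 6]

⌊2759/79⌋ = 34, remainder 73
⌊79/73⌋ = 1, remainder 6
⌊73/6⌋ = 12, remainder 1
⌊6/1⌋ = 6, remainder 0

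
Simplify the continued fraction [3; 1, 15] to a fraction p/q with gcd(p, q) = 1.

63/16

Collapse the nested fraction from the inside out:
Start with 15.
1 + 1/(15/1) = 1 + 1/15 = 16/15
3 + 1/(16/15) = 3 + 15/16 = 63/16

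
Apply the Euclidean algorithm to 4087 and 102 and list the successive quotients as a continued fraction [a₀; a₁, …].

[40; 14, 1, 1, 3]

4087 = 40·102 + 7, so a_0 = 40
102 = 14·7 + 4, so a_1 = 14
7 = 1·4 + 3, so a_2 = 1
4 = 1·3 + 1, so a_3 = 1
3 = 3·1 + 0, so a_4 = 3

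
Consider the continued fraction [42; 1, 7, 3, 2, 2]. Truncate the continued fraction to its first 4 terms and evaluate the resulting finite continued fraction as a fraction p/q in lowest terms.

Starting at the tail and folding back:
Start with 3.
7 + 1/(3/1) = 7 + 1/3 = 22/3
1 + 1/(22/3) = 1 + 3/22 = 25/22
42 + 1/(25/22) = 42 + 22/25 = 1072/25

1072/25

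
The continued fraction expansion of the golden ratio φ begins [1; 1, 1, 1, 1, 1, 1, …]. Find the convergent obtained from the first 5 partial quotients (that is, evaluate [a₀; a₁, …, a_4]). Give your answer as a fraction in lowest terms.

8/5

Start with 1.
1 + 1/(1/1) = 1 + 1/1 = 2/1
1 + 1/(2/1) = 1 + 1/2 = 3/2
1 + 1/(3/2) = 1 + 2/3 = 5/3
1 + 1/(5/3) = 1 + 3/5 = 8/5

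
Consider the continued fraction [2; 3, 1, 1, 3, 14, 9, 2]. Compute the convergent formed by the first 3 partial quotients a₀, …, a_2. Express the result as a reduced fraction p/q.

a_0 = 2: 2/1
a_1 = 3: 7/3
a_2 = 1: 9/4

9/4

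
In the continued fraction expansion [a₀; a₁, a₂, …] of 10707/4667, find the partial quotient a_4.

1

⌊10707/4667⌋ = 2, remainder 1373
⌊4667/1373⌋ = 3, remainder 548
⌊1373/548⌋ = 2, remainder 277
⌊548/277⌋ = 1, remainder 271
⌊277/271⌋ = 1, remainder 6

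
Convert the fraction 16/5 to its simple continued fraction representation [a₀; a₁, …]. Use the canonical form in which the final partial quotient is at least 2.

16 ÷ 5 → quotient 3, remainder 1
5 ÷ 1 → quotient 5, remainder 0

[3; 5]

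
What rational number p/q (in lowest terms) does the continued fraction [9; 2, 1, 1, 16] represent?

Start with 16.
1 + 1/(16/1) = 1 + 1/16 = 17/16
1 + 1/(17/16) = 1 + 16/17 = 33/17
2 + 1/(33/17) = 2 + 17/33 = 83/33
9 + 1/(83/33) = 9 + 33/83 = 780/83

780/83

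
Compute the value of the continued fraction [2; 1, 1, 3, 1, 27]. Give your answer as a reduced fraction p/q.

639/250

Compute successive convergents:
a_0 = 2: 2/1
a_1 = 1: 3/1
a_2 = 1: 5/2
a_3 = 3: 18/7
a_4 = 1: 23/9
a_5 = 27: 639/250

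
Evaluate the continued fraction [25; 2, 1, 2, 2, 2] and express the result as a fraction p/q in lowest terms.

1167/46

Start with 2.
2 + 1/(2/1) = 2 + 1/2 = 5/2
2 + 1/(5/2) = 2 + 2/5 = 12/5
1 + 1/(12/5) = 1 + 5/12 = 17/12
2 + 1/(17/12) = 2 + 12/17 = 46/17
25 + 1/(46/17) = 25 + 17/46 = 1167/46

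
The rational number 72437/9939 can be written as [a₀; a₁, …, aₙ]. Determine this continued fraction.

[7; 3, 2, 7, 1, 12, 13]

⌊72437/9939⌋ = 7, remainder 2864
⌊9939/2864⌋ = 3, remainder 1347
⌊2864/1347⌋ = 2, remainder 170
⌊1347/170⌋ = 7, remainder 157
⌊170/157⌋ = 1, remainder 13
⌊157/13⌋ = 12, remainder 1
⌊13/1⌋ = 13, remainder 0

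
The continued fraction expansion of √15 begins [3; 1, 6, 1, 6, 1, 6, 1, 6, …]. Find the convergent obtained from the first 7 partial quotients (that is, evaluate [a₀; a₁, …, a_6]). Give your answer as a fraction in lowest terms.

Start with 6.
1 + 1/(6/1) = 1 + 1/6 = 7/6
6 + 1/(7/6) = 6 + 6/7 = 48/7
1 + 1/(48/7) = 1 + 7/48 = 55/48
6 + 1/(55/48) = 6 + 48/55 = 378/55
1 + 1/(378/55) = 1 + 55/378 = 433/378
3 + 1/(433/378) = 3 + 378/433 = 1677/433

1677/433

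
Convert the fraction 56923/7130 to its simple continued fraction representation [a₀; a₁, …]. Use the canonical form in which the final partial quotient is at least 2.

[7; 1, 59, 1, 15, 1, 2, 2]

Run the Euclidean algorithm, recording each quotient:
56923 ÷ 7130 → quotient 7, remainder 7013
7130 ÷ 7013 → quotient 1, remainder 117
7013 ÷ 117 → quotient 59, remainder 110
117 ÷ 110 → quotient 1, remainder 7
110 ÷ 7 → quotient 15, remainder 5
7 ÷ 5 → quotient 1, remainder 2
5 ÷ 2 → quotient 2, remainder 1
2 ÷ 1 → quotient 2, remainder 0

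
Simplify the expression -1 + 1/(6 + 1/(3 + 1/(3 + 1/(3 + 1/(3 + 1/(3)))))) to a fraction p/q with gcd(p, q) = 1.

a_0 = -1: -1/1
a_1 = 6: -5/6
a_2 = 3: -16/19
a_3 = 3: -53/63
a_4 = 3: -175/208
a_5 = 3: -578/687
a_6 = 3: -1909/2269

-1909/2269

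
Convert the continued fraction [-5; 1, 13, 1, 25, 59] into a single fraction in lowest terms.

-93399/22966

Start with 59.
25 + 1/(59/1) = 25 + 1/59 = 1476/59
1 + 1/(1476/59) = 1 + 59/1476 = 1535/1476
13 + 1/(1535/1476) = 13 + 1476/1535 = 21431/1535
1 + 1/(21431/1535) = 1 + 1535/21431 = 22966/21431
-5 + 1/(22966/21431) = -5 + 21431/22966 = -93399/22966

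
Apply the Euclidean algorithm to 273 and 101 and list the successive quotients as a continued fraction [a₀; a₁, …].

[2; 1, 2, 2, 1, 2, 1, 2]

273 ÷ 101 → quotient 2, remainder 71
101 ÷ 71 → quotient 1, remainder 30
71 ÷ 30 → quotient 2, remainder 11
30 ÷ 11 → quotient 2, remainder 8
11 ÷ 8 → quotient 1, remainder 3
8 ÷ 3 → quotient 2, remainder 2
3 ÷ 2 → quotient 1, remainder 1
2 ÷ 1 → quotient 2, remainder 0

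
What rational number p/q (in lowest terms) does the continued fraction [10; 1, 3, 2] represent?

Starting at the tail and folding back:
Start with 2.
3 + 1/(2/1) = 3 + 1/2 = 7/2
1 + 1/(7/2) = 1 + 2/7 = 9/7
10 + 1/(9/7) = 10 + 7/9 = 97/9

97/9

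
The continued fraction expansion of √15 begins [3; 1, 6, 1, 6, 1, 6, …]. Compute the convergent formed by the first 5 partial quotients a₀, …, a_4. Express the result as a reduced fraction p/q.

213/55

Collapse the nested fraction from the inside out:
Start with 6.
1 + 1/(6/1) = 1 + 1/6 = 7/6
6 + 1/(7/6) = 6 + 6/7 = 48/7
1 + 1/(48/7) = 1 + 7/48 = 55/48
3 + 1/(55/48) = 3 + 48/55 = 213/55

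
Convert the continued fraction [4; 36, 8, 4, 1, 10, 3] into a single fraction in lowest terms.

Start with 3.
10 + 1/(3/1) = 10 + 1/3 = 31/3
1 + 1/(31/3) = 1 + 3/31 = 34/31
4 + 1/(34/31) = 4 + 31/34 = 167/34
8 + 1/(167/34) = 8 + 34/167 = 1370/167
36 + 1/(1370/167) = 36 + 167/1370 = 49487/1370
4 + 1/(49487/1370) = 4 + 1370/49487 = 199318/49487

199318/49487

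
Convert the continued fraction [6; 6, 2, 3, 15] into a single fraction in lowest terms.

Start with 15.
3 + 1/(15/1) = 3 + 1/15 = 46/15
2 + 1/(46/15) = 2 + 15/46 = 107/46
6 + 1/(107/46) = 6 + 46/107 = 688/107
6 + 1/(688/107) = 6 + 107/688 = 4235/688

4235/688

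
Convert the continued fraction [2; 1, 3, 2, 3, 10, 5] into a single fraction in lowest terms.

4511/1626

a_0 = 2: 2/1
a_1 = 1: 3/1
a_2 = 3: 11/4
a_3 = 2: 25/9
a_4 = 3: 86/31
a_5 = 10: 885/319
a_6 = 5: 4511/1626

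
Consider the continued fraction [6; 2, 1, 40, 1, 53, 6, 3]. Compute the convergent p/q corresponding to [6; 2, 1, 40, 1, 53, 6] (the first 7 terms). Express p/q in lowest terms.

257286/40607

a_0 = 6: 6/1
a_1 = 2: 13/2
a_2 = 1: 19/3
a_3 = 40: 773/122
a_4 = 1: 792/125
a_5 = 53: 42749/6747
a_6 = 6: 257286/40607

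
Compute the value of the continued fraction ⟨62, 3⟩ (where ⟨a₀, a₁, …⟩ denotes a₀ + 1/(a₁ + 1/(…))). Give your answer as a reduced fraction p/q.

187/3

a_0 = 62: 62/1
a_1 = 3: 187/3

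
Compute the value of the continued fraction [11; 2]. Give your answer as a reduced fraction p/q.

Start with 2.
11 + 1/(2/1) = 11 + 1/2 = 23/2

23/2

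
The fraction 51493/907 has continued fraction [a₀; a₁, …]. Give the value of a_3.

51493 = 56·907 + 701, so a_0 = 56
907 = 1·701 + 206, so a_1 = 1
701 = 3·206 + 83, so a_2 = 3
206 = 2·83 + 40, so a_3 = 2

2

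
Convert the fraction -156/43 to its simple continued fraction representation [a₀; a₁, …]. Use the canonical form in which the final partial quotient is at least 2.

[-4; 2, 1, 2, 5]

⌊-156/43⌋ = -4, remainder 16
⌊43/16⌋ = 2, remainder 11
⌊16/11⌋ = 1, remainder 5
⌊11/5⌋ = 2, remainder 1
⌊5/1⌋ = 5, remainder 0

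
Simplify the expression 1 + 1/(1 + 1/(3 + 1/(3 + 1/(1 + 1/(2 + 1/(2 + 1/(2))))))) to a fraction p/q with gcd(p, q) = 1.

475/269

a_0 = 1: 1/1
a_1 = 1: 2/1
a_2 = 3: 7/4
a_3 = 3: 23/13
a_4 = 1: 30/17
a_5 = 2: 83/47
a_6 = 2: 196/111
a_7 = 2: 475/269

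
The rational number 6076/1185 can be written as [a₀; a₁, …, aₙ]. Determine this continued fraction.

[5; 7, 1, 5, 1, 1, 3, 3]

6076 = 5·1185 + 151, so a_0 = 5
1185 = 7·151 + 128, so a_1 = 7
151 = 1·128 + 23, so a_2 = 1
128 = 5·23 + 13, so a_3 = 5
23 = 1·13 + 10, so a_4 = 1
13 = 1·10 + 3, so a_5 = 1
10 = 3·3 + 1, so a_6 = 3
3 = 3·1 + 0, so a_7 = 3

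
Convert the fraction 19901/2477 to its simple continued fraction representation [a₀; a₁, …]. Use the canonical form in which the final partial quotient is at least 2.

[8; 29, 7, 12]

Repeatedly divide and take the remainder:
19901 ÷ 2477 → quotient 8, remainder 85
2477 ÷ 85 → quotient 29, remainder 12
85 ÷ 12 → quotient 7, remainder 1
12 ÷ 1 → quotient 12, remainder 0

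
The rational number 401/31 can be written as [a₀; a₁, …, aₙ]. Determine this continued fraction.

[12; 1, 14, 2]

Run the Euclidean algorithm, recording each quotient:
⌊401/31⌋ = 12, remainder 29
⌊31/29⌋ = 1, remainder 2
⌊29/2⌋ = 14, remainder 1
⌊2/1⌋ = 2, remainder 0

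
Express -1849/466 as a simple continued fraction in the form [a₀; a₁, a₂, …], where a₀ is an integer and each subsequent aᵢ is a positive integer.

-1849 = -4·466 + 15, so a_0 = -4
466 = 31·15 + 1, so a_1 = 31
15 = 15·1 + 0, so a_2 = 15

[-4; 31, 15]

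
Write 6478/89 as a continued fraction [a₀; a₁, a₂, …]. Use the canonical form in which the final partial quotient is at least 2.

[72; 1, 3, 1, 2, 6]

Run the Euclidean algorithm, recording each quotient:
⌊6478/89⌋ = 72, remainder 70
⌊89/70⌋ = 1, remainder 19
⌊70/19⌋ = 3, remainder 13
⌊19/13⌋ = 1, remainder 6
⌊13/6⌋ = 2, remainder 1
⌊6/1⌋ = 6, remainder 0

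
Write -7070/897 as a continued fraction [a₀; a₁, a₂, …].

-7070 ÷ 897 → quotient -8, remainder 106
897 ÷ 106 → quotient 8, remainder 49
106 ÷ 49 → quotient 2, remainder 8
49 ÷ 8 → quotient 6, remainder 1
8 ÷ 1 → quotient 8, remainder 0

[-8; 8, 2, 6, 8]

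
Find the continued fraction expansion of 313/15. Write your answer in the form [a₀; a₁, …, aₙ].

[20; 1, 6, 2]

Run the Euclidean algorithm, recording each quotient:
⌊313/15⌋ = 20, remainder 13
⌊15/13⌋ = 1, remainder 2
⌊13/2⌋ = 6, remainder 1
⌊2/1⌋ = 2, remainder 0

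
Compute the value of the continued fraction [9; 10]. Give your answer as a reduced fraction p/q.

91/10

Starting at the tail and folding back:
Start with 10.
9 + 1/(10/1) = 9 + 1/10 = 91/10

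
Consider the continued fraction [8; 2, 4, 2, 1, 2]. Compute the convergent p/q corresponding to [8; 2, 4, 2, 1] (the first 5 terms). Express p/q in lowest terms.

245/29

Start with 1.
2 + 1/(1/1) = 2 + 1/1 = 3/1
4 + 1/(3/1) = 4 + 1/3 = 13/3
2 + 1/(13/3) = 2 + 3/13 = 29/13
8 + 1/(29/13) = 8 + 13/29 = 245/29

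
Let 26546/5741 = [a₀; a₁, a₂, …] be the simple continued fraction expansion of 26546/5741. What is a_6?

Run the Euclidean algorithm, recording each quotient:
26546 ÷ 5741 → quotient 4, remainder 3582
5741 ÷ 3582 → quotient 1, remainder 2159
3582 ÷ 2159 → quotient 1, remainder 1423
2159 ÷ 1423 → quotient 1, remainder 736
1423 ÷ 736 → quotient 1, remainder 687
736 ÷ 687 → quotient 1, remainder 49
687 ÷ 49 → quotient 14, remainder 1

14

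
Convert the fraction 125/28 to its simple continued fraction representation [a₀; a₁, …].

[4; 2, 6, 2]

⌊125/28⌋ = 4, remainder 13
⌊28/13⌋ = 2, remainder 2
⌊13/2⌋ = 6, remainder 1
⌊2/1⌋ = 2, remainder 0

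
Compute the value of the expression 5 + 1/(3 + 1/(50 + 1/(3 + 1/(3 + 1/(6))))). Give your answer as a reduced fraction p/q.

51019/9570

a_0 = 5: 5/1
a_1 = 3: 16/3
a_2 = 50: 805/151
a_3 = 3: 2431/456
a_4 = 3: 8098/1519
a_5 = 6: 51019/9570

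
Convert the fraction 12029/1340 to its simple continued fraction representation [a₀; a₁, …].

12029 = 8·1340 + 1309, so a_0 = 8
1340 = 1·1309 + 31, so a_1 = 1
1309 = 42·31 + 7, so a_2 = 42
31 = 4·7 + 3, so a_3 = 4
7 = 2·3 + 1, so a_4 = 2
3 = 3·1 + 0, so a_5 = 3

[8; 1, 42, 4, 2, 3]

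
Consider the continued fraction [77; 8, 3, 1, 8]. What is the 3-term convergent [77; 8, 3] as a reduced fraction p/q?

1928/25

Build up convergents one term at a time:
a_0 = 77: 77/1
a_1 = 8: 617/8
a_2 = 3: 1928/25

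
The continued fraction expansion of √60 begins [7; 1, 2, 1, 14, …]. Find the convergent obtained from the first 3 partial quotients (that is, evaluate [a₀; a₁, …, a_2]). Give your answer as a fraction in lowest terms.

a_0 = 7: 7/1
a_1 = 1: 8/1
a_2 = 2: 23/3

23/3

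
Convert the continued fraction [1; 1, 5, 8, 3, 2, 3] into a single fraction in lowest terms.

2237/1218

Build up convergents one term at a time:
a_0 = 1: 1/1
a_1 = 1: 2/1
a_2 = 5: 11/6
a_3 = 8: 90/49
a_4 = 3: 281/153
a_5 = 2: 652/355
a_6 = 3: 2237/1218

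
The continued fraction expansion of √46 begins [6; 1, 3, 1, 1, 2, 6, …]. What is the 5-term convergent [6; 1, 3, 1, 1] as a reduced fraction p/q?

61/9

Work from the innermost term outward:
Start with 1.
1 + 1/(1/1) = 1 + 1/1 = 2/1
3 + 1/(2/1) = 3 + 1/2 = 7/2
1 + 1/(7/2) = 1 + 2/7 = 9/7
6 + 1/(9/7) = 6 + 7/9 = 61/9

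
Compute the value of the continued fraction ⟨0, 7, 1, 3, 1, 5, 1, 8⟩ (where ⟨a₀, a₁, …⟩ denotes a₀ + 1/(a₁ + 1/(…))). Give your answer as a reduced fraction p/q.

Compute successive convergents:
a_0 = 0: 0/1
a_1 = 7: 1/7
a_2 = 1: 1/8
a_3 = 3: 4/31
a_4 = 1: 5/39
a_5 = 5: 29/226
a_6 = 1: 34/265
a_7 = 8: 301/2346

301/2346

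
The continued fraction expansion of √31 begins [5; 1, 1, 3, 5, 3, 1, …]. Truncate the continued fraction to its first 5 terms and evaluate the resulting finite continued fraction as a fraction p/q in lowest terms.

206/37

a_0 = 5: 5/1
a_1 = 1: 6/1
a_2 = 1: 11/2
a_3 = 3: 39/7
a_4 = 5: 206/37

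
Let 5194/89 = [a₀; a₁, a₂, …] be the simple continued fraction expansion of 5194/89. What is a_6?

3

5194 ÷ 89 → quotient 58, remainder 32
89 ÷ 32 → quotient 2, remainder 25
32 ÷ 25 → quotient 1, remainder 7
25 ÷ 7 → quotient 3, remainder 4
7 ÷ 4 → quotient 1, remainder 3
4 ÷ 3 → quotient 1, remainder 1
3 ÷ 1 → quotient 3, remainder 0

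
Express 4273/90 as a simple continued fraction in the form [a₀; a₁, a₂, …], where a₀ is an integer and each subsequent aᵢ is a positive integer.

[47; 2, 10, 1, 3]

4273 = 47·90 + 43, so a_0 = 47
90 = 2·43 + 4, so a_1 = 2
43 = 10·4 + 3, so a_2 = 10
4 = 1·3 + 1, so a_3 = 1
3 = 3·1 + 0, so a_4 = 3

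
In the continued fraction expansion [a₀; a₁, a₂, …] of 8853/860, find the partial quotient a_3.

1

8853 = 10·860 + 253, so a_0 = 10
860 = 3·253 + 101, so a_1 = 3
253 = 2·101 + 51, so a_2 = 2
101 = 1·51 + 50, so a_3 = 1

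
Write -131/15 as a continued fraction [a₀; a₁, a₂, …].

-131 = -9·15 + 4, so a_0 = -9
15 = 3·4 + 3, so a_1 = 3
4 = 1·3 + 1, so a_2 = 1
3 = 3·1 + 0, so a_3 = 3

[-9; 3, 1, 3]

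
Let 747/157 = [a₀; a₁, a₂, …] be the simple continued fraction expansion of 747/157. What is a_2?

3

⌊747/157⌋ = 4, remainder 119
⌊157/119⌋ = 1, remainder 38
⌊119/38⌋ = 3, remainder 5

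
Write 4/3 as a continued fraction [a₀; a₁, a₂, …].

Run the Euclidean algorithm, recording each quotient:
4 = 1·3 + 1, so a_0 = 1
3 = 3·1 + 0, so a_1 = 3

[1; 3]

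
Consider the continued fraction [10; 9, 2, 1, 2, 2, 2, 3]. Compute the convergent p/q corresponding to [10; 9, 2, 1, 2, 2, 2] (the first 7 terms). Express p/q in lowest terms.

a_0 = 10: 10/1
a_1 = 9: 91/9
a_2 = 2: 192/19
a_3 = 1: 283/28
a_4 = 2: 758/75
a_5 = 2: 1799/178
a_6 = 2: 4356/431

4356/431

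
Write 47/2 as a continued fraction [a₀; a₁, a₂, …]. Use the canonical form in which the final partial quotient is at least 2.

[23; 2]

⌊47/2⌋ = 23, remainder 1
⌊2/1⌋ = 2, remainder 0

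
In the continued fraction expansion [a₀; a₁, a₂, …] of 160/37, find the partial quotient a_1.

⌊160/37⌋ = 4, remainder 12
⌊37/12⌋ = 3, remainder 1

3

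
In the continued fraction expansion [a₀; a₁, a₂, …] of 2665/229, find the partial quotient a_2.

1

2665 = 11·229 + 146, so a_0 = 11
229 = 1·146 + 83, so a_1 = 1
146 = 1·83 + 63, so a_2 = 1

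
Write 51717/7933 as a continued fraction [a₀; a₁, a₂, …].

[6; 1, 1, 12, 1, 1, 50, 3]

⌊51717/7933⌋ = 6, remainder 4119
⌊7933/4119⌋ = 1, remainder 3814
⌊4119/3814⌋ = 1, remainder 305
⌊3814/305⌋ = 12, remainder 154
⌊305/154⌋ = 1, remainder 151
⌊154/151⌋ = 1, remainder 3
⌊151/3⌋ = 50, remainder 1
⌊3/1⌋ = 3, remainder 0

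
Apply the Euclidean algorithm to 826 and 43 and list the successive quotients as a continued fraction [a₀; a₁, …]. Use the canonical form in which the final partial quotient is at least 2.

826 ÷ 43 → quotient 19, remainder 9
43 ÷ 9 → quotient 4, remainder 7
9 ÷ 7 → quotient 1, remainder 2
7 ÷ 2 → quotient 3, remainder 1
2 ÷ 1 → quotient 2, remainder 0

[19; 4, 1, 3, 2]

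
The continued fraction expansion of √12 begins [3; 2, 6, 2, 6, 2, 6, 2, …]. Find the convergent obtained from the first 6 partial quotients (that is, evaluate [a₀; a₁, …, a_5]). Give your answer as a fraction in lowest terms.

a_0 = 3: 3/1
a_1 = 2: 7/2
a_2 = 6: 45/13
a_3 = 2: 97/28
a_4 = 6: 627/181
a_5 = 2: 1351/390

1351/390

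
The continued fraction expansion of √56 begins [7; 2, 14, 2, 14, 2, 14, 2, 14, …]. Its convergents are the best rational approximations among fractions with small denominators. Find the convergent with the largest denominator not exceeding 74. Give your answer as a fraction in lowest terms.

449/60

List convergents until the denominator exceeds the bound:
a_0 = 7: 7/1  (≤ bound)
a_1 = 2: 15/2  (≤ bound)
a_2 = 14: 217/29  (≤ bound)
a_3 = 2: 449/60  (≤ bound)
a_4 = 14: 6503/869  (> 74, stop)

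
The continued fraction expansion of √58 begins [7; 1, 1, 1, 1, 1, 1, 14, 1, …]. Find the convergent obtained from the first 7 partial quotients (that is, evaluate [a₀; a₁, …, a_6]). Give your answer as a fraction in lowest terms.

Use the convergent recurrence hₖ = aₖ·hₖ₋₁ + hₖ₋₂ (and likewise for the denominators kₖ):
a_0 = 7: 7/1
a_1 = 1: 8/1
a_2 = 1: 15/2
a_3 = 1: 23/3
a_4 = 1: 38/5
a_5 = 1: 61/8
a_6 = 1: 99/13

99/13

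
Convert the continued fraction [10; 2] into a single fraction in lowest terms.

Start with 2.
10 + 1/(2/1) = 10 + 1/2 = 21/2

21/2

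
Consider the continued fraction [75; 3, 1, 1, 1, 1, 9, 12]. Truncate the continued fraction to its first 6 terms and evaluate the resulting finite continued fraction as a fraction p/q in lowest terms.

Collapse the nested fraction from the inside out:
Start with 1.
1 + 1/(1/1) = 1 + 1/1 = 2/1
1 + 1/(2/1) = 1 + 1/2 = 3/2
1 + 1/(3/2) = 1 + 2/3 = 5/3
3 + 1/(5/3) = 3 + 3/5 = 18/5
75 + 1/(18/5) = 75 + 5/18 = 1355/18

1355/18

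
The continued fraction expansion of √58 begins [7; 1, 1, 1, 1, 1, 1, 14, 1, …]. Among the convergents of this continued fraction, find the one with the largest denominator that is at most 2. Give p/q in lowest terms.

15/2

a_0 = 7: 7/1  (≤ bound)
a_1 = 1: 8/1  (≤ bound)
a_2 = 1: 15/2  (≤ bound)
a_3 = 1: 23/3  (> 2, stop)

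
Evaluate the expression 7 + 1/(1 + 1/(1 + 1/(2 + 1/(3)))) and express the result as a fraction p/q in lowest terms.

129/17

Start with 3.
2 + 1/(3/1) = 2 + 1/3 = 7/3
1 + 1/(7/3) = 1 + 3/7 = 10/7
1 + 1/(10/7) = 1 + 7/10 = 17/10
7 + 1/(17/10) = 7 + 10/17 = 129/17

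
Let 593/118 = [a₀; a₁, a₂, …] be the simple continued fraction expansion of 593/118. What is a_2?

3

⌊593/118⌋ = 5, remainder 3
⌊118/3⌋ = 39, remainder 1
⌊3/1⌋ = 3, remainder 0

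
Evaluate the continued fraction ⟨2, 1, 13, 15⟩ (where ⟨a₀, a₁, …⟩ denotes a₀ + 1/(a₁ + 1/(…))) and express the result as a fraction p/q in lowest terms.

618/211

Start with 15.
13 + 1/(15/1) = 13 + 1/15 = 196/15
1 + 1/(196/15) = 1 + 15/196 = 211/196
2 + 1/(211/196) = 2 + 196/211 = 618/211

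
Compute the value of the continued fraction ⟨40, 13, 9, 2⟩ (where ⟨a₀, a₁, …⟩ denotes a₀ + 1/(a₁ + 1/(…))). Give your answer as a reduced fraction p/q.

Start with 2.
9 + 1/(2/1) = 9 + 1/2 = 19/2
13 + 1/(19/2) = 13 + 2/19 = 249/19
40 + 1/(249/19) = 40 + 19/249 = 9979/249

9979/249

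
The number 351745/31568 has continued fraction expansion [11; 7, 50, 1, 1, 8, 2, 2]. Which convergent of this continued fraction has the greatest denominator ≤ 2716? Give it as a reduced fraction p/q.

a_0 = 11: 11/1  (≤ bound)
a_1 = 7: 78/7  (≤ bound)
a_2 = 50: 3911/351  (≤ bound)
a_3 = 1: 3989/358  (≤ bound)
a_4 = 1: 7900/709  (≤ bound)
a_5 = 8: 67189/6030  (> 2716, stop)

7900/709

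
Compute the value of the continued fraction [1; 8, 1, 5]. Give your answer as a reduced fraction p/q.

59/53

Start with 5.
1 + 1/(5/1) = 1 + 1/5 = 6/5
8 + 1/(6/5) = 8 + 5/6 = 53/6
1 + 1/(53/6) = 1 + 6/53 = 59/53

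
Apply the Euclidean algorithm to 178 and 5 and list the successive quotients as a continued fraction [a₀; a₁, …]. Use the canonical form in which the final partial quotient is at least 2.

[35; 1, 1, 2]

178 ÷ 5 → quotient 35, remainder 3
5 ÷ 3 → quotient 1, remainder 2
3 ÷ 2 → quotient 1, remainder 1
2 ÷ 1 → quotient 2, remainder 0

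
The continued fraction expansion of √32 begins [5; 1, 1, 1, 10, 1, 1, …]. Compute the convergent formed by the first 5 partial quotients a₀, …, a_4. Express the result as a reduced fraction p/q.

Start with 10.
1 + 1/(10/1) = 1 + 1/10 = 11/10
1 + 1/(11/10) = 1 + 10/11 = 21/11
1 + 1/(21/11) = 1 + 11/21 = 32/21
5 + 1/(32/21) = 5 + 21/32 = 181/32

181/32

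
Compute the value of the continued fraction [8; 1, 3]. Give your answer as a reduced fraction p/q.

a_0 = 8: 8/1
a_1 = 1: 9/1
a_2 = 3: 35/4

35/4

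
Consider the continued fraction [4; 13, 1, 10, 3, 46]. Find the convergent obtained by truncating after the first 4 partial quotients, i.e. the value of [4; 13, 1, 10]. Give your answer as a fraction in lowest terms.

a_0 = 4: 4/1
a_1 = 13: 53/13
a_2 = 1: 57/14
a_3 = 10: 623/153

623/153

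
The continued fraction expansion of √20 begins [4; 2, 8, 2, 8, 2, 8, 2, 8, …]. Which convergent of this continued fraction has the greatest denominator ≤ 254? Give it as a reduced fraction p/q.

161/36

List convergents until the denominator exceeds the bound:
a_0 = 4: 4/1  (≤ bound)
a_1 = 2: 9/2  (≤ bound)
a_2 = 8: 76/17  (≤ bound)
a_3 = 2: 161/36  (≤ bound)
a_4 = 8: 1364/305  (> 254, stop)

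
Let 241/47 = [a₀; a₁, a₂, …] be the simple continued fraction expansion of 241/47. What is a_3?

5

Apply division with remainder until the remainder is 0:
241 ÷ 47 → quotient 5, remainder 6
47 ÷ 6 → quotient 7, remainder 5
6 ÷ 5 → quotient 1, remainder 1
5 ÷ 1 → quotient 5, remainder 0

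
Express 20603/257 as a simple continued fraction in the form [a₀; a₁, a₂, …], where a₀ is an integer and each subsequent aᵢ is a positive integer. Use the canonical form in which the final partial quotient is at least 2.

[80; 5, 1, 42]

⌊20603/257⌋ = 80, remainder 43
⌊257/43⌋ = 5, remainder 42
⌊43/42⌋ = 1, remainder 1
⌊42/1⌋ = 42, remainder 0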